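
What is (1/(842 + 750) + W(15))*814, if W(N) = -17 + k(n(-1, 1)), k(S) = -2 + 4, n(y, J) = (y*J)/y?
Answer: -9718753/796 ≈ -12209.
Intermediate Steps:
n(y, J) = J (n(y, J) = (J*y)/y = J)
k(S) = 2
W(N) = -15 (W(N) = -17 + 2 = -15)
(1/(842 + 750) + W(15))*814 = (1/(842 + 750) - 15)*814 = (1/1592 - 15)*814 = -23879/1592*814 = -9718753/796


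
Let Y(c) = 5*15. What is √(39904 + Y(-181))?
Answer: √39979 ≈ 199.95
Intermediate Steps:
Y(c) = 75
√(39904 + Y(-181)) = √(39904 + 75) = √39979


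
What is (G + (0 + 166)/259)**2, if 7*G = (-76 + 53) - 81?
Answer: 276676/1369 ≈ 202.10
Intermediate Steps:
G = -104/7 (G = ((-76 + 53) - 81)/7 = (-23 - 81)/7 = (1/7)*(-104) = -104/7 ≈ -14.857)
(G + (0 + 166)/259)**2 = (-104/7 + (0 + 166)/259)**2 = (-104/7 + 166*(1/259))**2 = (-104/7 + 166/259)**2 = (-526/37)**2 = 276676/1369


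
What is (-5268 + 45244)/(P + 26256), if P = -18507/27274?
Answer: 57384496/37688823 ≈ 1.5226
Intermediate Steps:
P = -18507/27274 ≈ -0.67856
(-5268 + 45244)/(P + 26256) = (-5268 + 45244)/(-18507/27274 + 26256) = 39976/(716087637/27274) = 39976*(27274/716087637) = 57384496/37688823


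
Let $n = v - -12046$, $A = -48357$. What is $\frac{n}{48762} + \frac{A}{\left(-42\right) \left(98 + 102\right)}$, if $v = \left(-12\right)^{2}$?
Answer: $\frac{58580477}{9752400} \approx 6.0068$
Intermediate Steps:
$v = 144$
$n = 12190$ ($n = 144 - -12046 = 144 + 12046 = 12190$)
$\frac{n}{48762} + \frac{A}{\left(-42\right) \left(98 + 102\right)} = \frac{12190}{48762} - \frac{48357}{\left(-42\right) \left(98 + 102\right)} = 12190 \cdot \frac{1}{48762} - \frac{48357}{\left(-42\right) 200} = \frac{6095}{24381} - \frac{48357}{-8400} = \frac{6095}{24381} - - \frac{16119}{2800} = \frac{6095}{24381} + \frac{16119}{2800} = \frac{58580477}{9752400}$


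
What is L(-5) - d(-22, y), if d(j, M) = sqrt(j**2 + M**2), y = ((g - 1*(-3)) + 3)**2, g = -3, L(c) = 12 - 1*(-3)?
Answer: 15 - sqrt(565) ≈ -8.7697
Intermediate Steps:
L(c) = 15 (L(c) = 12 + 3 = 15)
y = 9 (y = ((-3 - 1*(-3)) + 3)**2 = ((-3 + 3) + 3)**2 = (0 + 3)**2 = 3**2 = 9)
d(j, M) = sqrt(M**2 + j**2)
L(-5) - d(-22, y) = 15 - sqrt(9**2 + (-22)**2) = 15 - sqrt(81 + 484) = 15 - sqrt(565)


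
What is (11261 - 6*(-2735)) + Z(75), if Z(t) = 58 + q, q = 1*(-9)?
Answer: 27720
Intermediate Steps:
q = -9
Z(t) = 49 (Z(t) = 58 - 9 = 49)
(11261 - 6*(-2735)) + Z(75) = (11261 - 6*(-2735)) + 49 = (11261 + 16410) + 49 = 27671 + 49 = 27720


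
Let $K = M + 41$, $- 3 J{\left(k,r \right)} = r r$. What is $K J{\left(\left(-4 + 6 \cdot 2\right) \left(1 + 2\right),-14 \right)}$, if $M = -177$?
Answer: $\frac{26656}{3} \approx 8885.3$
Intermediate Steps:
$J{\left(k,r \right)} = - \frac{r^{2}}{3}$ ($J{\left(k,r \right)} = - \frac{r r}{3} = - \frac{r^{2}}{3}$)
$K = -136$ ($K = -177 + 41 = -136$)
$K J{\left(\left(-4 + 6 \cdot 2\right) \left(1 + 2\right),-14 \right)} = - 136 \left(- \frac{\left(-14\right)^{2}}{3}\right) = - 136 \left(\left(- \frac{1}{3}\right) 196\right) = \left(-136\right) \left(- \frac{196}{3}\right) = \frac{26656}{3}$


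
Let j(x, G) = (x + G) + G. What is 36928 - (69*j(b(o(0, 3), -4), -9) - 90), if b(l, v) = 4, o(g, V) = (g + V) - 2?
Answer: 37984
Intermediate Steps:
o(g, V) = -2 + V + g (o(g, V) = (V + g) - 2 = -2 + V + g)
j(x, G) = x + 2*G (j(x, G) = (G + x) + G = x + 2*G)
36928 - (69*j(b(o(0, 3), -4), -9) - 90) = 36928 - (69*(4 + 2*(-9)) - 90) = 36928 - (69*(4 - 18) - 90) = 36928 - (69*(-14) - 90) = 36928 - (-966 - 90) = 36928 - 1*(-1056) = 36928 + 1056 = 37984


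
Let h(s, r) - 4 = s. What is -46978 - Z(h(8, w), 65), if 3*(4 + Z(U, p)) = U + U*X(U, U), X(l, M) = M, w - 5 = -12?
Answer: -47026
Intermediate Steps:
w = -7 (w = 5 - 12 = -7)
h(s, r) = 4 + s
Z(U, p) = -4 + U/3 + U**2/3 (Z(U, p) = -4 + (U + U*U)/3 = -4 + (U + U**2)/3 = -4 + (U/3 + U**2/3) = -4 + U/3 + U**2/3)
-46978 - Z(h(8, w), 65) = -46978 - (-4 + (4 + 8)/3 + (4 + 8)**2/3) = -46978 - (-4 + (1/3)*12 + (1/3)*12**2) = -46978 - (-4 + 4 + (1/3)*144) = -46978 - (-4 + 4 + 48) = -46978 - 1*48 = -46978 - 48 = -47026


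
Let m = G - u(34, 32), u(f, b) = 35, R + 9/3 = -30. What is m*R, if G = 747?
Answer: -23496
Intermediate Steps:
R = -33 (R = -3 - 30 = -33)
m = 712 (m = 747 - 1*35 = 747 - 35 = 712)
m*R = 712*(-33) = -23496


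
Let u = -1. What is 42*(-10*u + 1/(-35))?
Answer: 2094/5 ≈ 418.80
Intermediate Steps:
42*(-10*u + 1/(-35)) = 42*(-10*(-1) + 1/(-35)) = 42*(10 - 1/35) = 42*(349/35) = 2094/5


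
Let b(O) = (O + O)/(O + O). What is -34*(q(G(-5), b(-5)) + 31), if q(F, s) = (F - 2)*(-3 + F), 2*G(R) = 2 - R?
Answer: -2159/2 ≈ -1079.5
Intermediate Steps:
G(R) = 1 - R/2 (G(R) = (2 - R)/2 = 1 - R/2)
b(O) = 1 (b(O) = (2*O)/((2*O)) = (2*O)*(1/(2*O)) = 1)
q(F, s) = (-3 + F)*(-2 + F) (q(F, s) = (-2 + F)*(-3 + F) = (-3 + F)*(-2 + F))
-34*(q(G(-5), b(-5)) + 31) = -34*((6 + (1 - ½*(-5))² - 5*(1 - ½*(-5))) + 31) = -34*((6 + (1 + 5/2)² - 5*(1 + 5/2)) + 31) = -34*((6 + (7/2)² - 5*7/2) + 31) = -34*((6 + 49/4 - 35/2) + 31) = -34*(¾ + 31) = -34*127/4 = -2159/2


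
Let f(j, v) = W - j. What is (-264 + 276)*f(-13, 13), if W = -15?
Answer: -24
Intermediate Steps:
f(j, v) = -15 - j
(-264 + 276)*f(-13, 13) = (-264 + 276)*(-15 - 1*(-13)) = 12*(-15 + 13) = 12*(-2) = -24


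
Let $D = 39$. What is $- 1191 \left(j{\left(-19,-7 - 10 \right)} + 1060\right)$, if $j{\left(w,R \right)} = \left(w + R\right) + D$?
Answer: $-1266033$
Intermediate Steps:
$j{\left(w,R \right)} = 39 + R + w$ ($j{\left(w,R \right)} = \left(w + R\right) + 39 = \left(R + w\right) + 39 = 39 + R + w$)
$- 1191 \left(j{\left(-19,-7 - 10 \right)} + 1060\right) = - 1191 \left(\left(39 - 17 - 19\right) + 1060\right) = - 1191 \left(3 + 1060\right) = \left(-1191\right) 1063 = -1266033$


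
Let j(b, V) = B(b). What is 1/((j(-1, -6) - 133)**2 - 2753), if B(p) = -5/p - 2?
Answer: 1/14147 ≈ 7.0686e-5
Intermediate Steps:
B(p) = -2 - 5/p
j(b, V) = -2 - 5/b
1/((j(-1, -6) - 133)**2 - 2753) = 1/(((-2 - 5/(-1)) - 133)**2 - 2753) = 1/(((-2 - 5*(-1)) - 133)**2 - 2753) = 1/(((-2 + 5) - 133)**2 - 2753) = 1/((3 - 133)**2 - 2753) = 1/((-130)**2 - 2753) = 1/(16900 - 2753) = 1/14147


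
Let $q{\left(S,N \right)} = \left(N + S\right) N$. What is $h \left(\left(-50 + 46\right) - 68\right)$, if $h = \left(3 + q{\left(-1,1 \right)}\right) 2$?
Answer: $-432$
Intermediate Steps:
$q{\left(S,N \right)} = N \left(N + S\right)$
$h = 6$ ($h = \left(3 + 1 \left(1 - 1\right)\right) 2 = \left(3 + 1 \cdot 0\right) 2 = \left(3 + 0\right) 2 = 3 \cdot 2 = 6$)
$h \left(\left(-50 + 46\right) - 68\right) = 6 \left(\left(-50 + 46\right) - 68\right) = 6 \left(-4 - 68\right) = 6 \left(-72\right) = -432$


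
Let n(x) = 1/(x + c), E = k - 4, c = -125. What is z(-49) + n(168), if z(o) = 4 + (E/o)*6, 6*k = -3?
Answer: 9638/2107 ≈ 4.5743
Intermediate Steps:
k = -½ (k = (⅙)*(-3) = -½ ≈ -0.50000)
E = -9/2 (E = -½ - 4 = -9/2 ≈ -4.5000)
n(x) = 1/(-125 + x) (n(x) = 1/(x - 125) = 1/(-125 + x))
z(o) = 4 - 27/o (z(o) = 4 - 9/(2*o)*6 = 4 - 27/o)
z(-49) + n(168) = (4 - 27/(-49)) + 1/(-125 + 168) = (4 - 27*(-1/49)) + 1/43 = (4 + 27/49) + 1/43 = 223/49 + 1/43 = 9638/2107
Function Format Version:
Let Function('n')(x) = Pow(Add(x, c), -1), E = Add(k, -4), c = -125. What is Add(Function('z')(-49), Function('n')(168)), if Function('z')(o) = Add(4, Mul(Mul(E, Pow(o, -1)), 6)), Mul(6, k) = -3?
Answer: Rational(9638, 2107) ≈ 4.5743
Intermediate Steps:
k = Rational(-1, 2) (k = Mul(Rational(1, 6), -3) = Rational(-1, 2) ≈ -0.50000)
E = Rational(-9, 2) (E = Add(Rational(-1, 2), -4) = Rational(-9, 2) ≈ -4.5000)
Function('n')(x) = Pow(Add(-125, x), -1) (Function('n')(x) = Pow(Add(x, -125), -1) = Pow(Add(-125, x), -1))
Function('z')(o) = Add(4, Mul(-27, Pow(o, -1))) (Function('z')(o) = Add(4, Mul(Mul(Rational(-9, 2), Pow(o, -1)), 6)) = Add(4, Mul(-27, Pow(o, -1))))
Add(Function('z')(-49), Function('n')(168)) = Add(Add(4, Mul(-27, Pow(-49, -1))), Pow(Add(-125, 168), -1)) = Add(Add(4, Mul(-27, Rational(-1, 49))), Pow(43, -1)) = Add(Add(4, Rational(27, 49)), Rational(1, 43)) = Add(Rational(223, 49), Rational(1, 43)) = Rational(9638, 2107)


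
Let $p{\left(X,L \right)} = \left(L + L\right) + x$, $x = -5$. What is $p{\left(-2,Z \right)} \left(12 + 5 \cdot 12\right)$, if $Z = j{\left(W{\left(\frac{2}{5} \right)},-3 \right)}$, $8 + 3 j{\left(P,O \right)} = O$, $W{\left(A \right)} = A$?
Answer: $-888$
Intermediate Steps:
$j{\left(P,O \right)} = - \frac{8}{3} + \frac{O}{3}$
$Z = - \frac{11}{3}$ ($Z = - \frac{8}{3} + \frac{1}{3} \left(-3\right) = - \frac{8}{3} - 1 = - \frac{11}{3} \approx -3.6667$)
$p{\left(X,L \right)} = -5 + 2 L$ ($p{\left(X,L \right)} = \left(L + L\right) - 5 = 2 L - 5 = -5 + 2 L$)
$p{\left(-2,Z \right)} \left(12 + 5 \cdot 12\right) = \left(-5 + 2 \left(- \frac{11}{3}\right)\right) \left(12 + 5 \cdot 12\right) = \left(-5 - \frac{22}{3}\right) \left(12 + 60\right) = \left(- \frac{37}{3}\right) 72 = -888$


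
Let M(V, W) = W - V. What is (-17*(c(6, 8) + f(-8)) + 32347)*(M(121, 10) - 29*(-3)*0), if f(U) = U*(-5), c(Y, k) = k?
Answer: -3499941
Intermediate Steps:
f(U) = -5*U
(-17*(c(6, 8) + f(-8)) + 32347)*(M(121, 10) - 29*(-3)*0) = (-17*(8 - 5*(-8)) + 32347)*((10 - 1*121) - 29*(-3)*0) = (-17*(8 + 40) + 32347)*((10 - 121) + 87*0) = (-17*48 + 32347)*(-111 + 0) = (-816 + 32347)*(-111) = 31531*(-111) = -3499941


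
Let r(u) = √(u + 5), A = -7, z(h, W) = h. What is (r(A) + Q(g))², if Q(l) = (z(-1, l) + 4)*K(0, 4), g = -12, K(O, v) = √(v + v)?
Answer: 70 + 24*I ≈ 70.0 + 24.0*I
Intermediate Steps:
K(O, v) = √2*√v (K(O, v) = √(2*v) = √2*√v)
r(u) = √(5 + u)
Q(l) = 6*√2 (Q(l) = (-1 + 4)*(√2*√4) = 3*(√2*2) = 3*(2*√2) = 6*√2)
(r(A) + Q(g))² = (√(5 - 7) + 6*√2)² = (√(-2) + 6*√2)² = (I*√2 + 6*√2)² = (6*√2 + I*√2)²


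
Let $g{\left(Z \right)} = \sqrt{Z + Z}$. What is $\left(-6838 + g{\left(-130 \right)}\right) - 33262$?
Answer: $-40100 + 2 i \sqrt{65} \approx -40100.0 + 16.125 i$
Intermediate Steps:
$g{\left(Z \right)} = \sqrt{2} \sqrt{Z}$ ($g{\left(Z \right)} = \sqrt{2 Z} = \sqrt{2} \sqrt{Z}$)
$\left(-6838 + g{\left(-130 \right)}\right) - 33262 = \left(-6838 + \sqrt{2} \sqrt{-130}\right) - 33262 = \left(-6838 + \sqrt{2} i \sqrt{130}\right) - 33262 = \left(-6838 + 2 i \sqrt{65}\right) - 33262 = -40100 + 2 i \sqrt{65}$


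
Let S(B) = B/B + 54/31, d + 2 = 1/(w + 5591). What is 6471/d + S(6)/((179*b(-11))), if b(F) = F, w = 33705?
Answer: -5173757716153/1599038683 ≈ -3235.5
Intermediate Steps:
d = -78591/39296 (d = -2 + 1/(33705 + 5591) = -2 + 1/39296 = -78591/39296 ≈ -2.0000)
S(B) = 85/31 (S(B) = 1 + 54*(1/31) = 1 + 54/31 = 85/31)
6471/d + S(6)/((179*b(-11))) = 6471/(-78591/39296) + 85/(31*((179*(-11)))) = 6471*(-39296/78591) + (85/31)/(-1969) = -84761472/26197 + (85/31)*(-1/1969) = -84761472/26197 - 85/61039 = -5173757716153/1599038683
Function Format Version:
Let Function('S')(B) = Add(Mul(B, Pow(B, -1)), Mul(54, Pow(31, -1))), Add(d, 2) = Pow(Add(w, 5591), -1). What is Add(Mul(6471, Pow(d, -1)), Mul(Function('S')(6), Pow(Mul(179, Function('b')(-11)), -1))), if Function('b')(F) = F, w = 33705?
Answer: Rational(-5173757716153, 1599038683) ≈ -3235.5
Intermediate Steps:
d = Rational(-78591, 39296) (d = Add(-2, Pow(Add(33705, 5591), -1)) = Add(-2, Pow(39296, -1)) = Add(-2, Rational(1, 39296)) = Rational(-78591, 39296) ≈ -2.0000)
Function('S')(B) = Rational(85, 31) (Function('S')(B) = Add(1, Mul(54, Rational(1, 31))) = Add(1, Rational(54, 31)) = Rational(85, 31))
Add(Mul(6471, Pow(d, -1)), Mul(Function('S')(6), Pow(Mul(179, Function('b')(-11)), -1))) = Add(Mul(6471, Pow(Rational(-78591, 39296), -1)), Mul(Rational(85, 31), Pow(Mul(179, -11), -1))) = Add(Mul(6471, Rational(-39296, 78591)), Mul(Rational(85, 31), Pow(-1969, -1))) = Add(Rational(-84761472, 26197), Mul(Rational(85, 31), Rational(-1, 1969))) = Add(Rational(-84761472, 26197), Rational(-85, 61039)) = Rational(-5173757716153, 1599038683)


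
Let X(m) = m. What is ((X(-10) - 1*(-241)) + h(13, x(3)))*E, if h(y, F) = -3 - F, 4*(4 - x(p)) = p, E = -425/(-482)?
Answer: 382075/1928 ≈ 198.17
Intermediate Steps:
E = 425/482 (E = -425*(-1/482) = 425/482 ≈ 0.88174)
x(p) = 4 - p/4
((X(-10) - 1*(-241)) + h(13, x(3)))*E = ((-10 - 1*(-241)) + (-3 - (4 - ¼*3)))*(425/482) = ((-10 + 241) + (-3 - (4 - ¾)))*(425/482) = (231 + (-3 - 1*13/4))*(425/482) = (231 + (-3 - 13/4))*(425/482) = (231 - 25/4)*(425/482) = (899/4)*(425/482) = 382075/1928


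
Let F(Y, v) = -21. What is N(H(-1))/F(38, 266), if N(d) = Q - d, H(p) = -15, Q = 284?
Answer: -299/21 ≈ -14.238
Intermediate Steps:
N(d) = 284 - d
N(H(-1))/F(38, 266) = (284 - 1*(-15))/(-21) = (284 + 15)*(-1/21) = 299*(-1/21) = -299/21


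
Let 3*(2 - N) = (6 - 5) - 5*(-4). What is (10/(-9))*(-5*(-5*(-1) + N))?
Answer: 0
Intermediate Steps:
N = -5 (N = 2 - ((6 - 5) - 5*(-4))/3 = 2 - (1 + 20)/3 = 2 - ⅓*21 = 2 - 7 = -5)
(10/(-9))*(-5*(-5*(-1) + N)) = (10/(-9))*(-5*(-5*(-1) - 5)) = (10*(-⅑))*(-5*(5 - 5)) = -(-50)*0/9 = -10/9*0 = 0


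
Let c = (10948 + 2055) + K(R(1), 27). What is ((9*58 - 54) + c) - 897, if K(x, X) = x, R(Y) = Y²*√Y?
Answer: 12575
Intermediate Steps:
R(Y) = Y^(5/2)
c = 13004 (c = (10948 + 2055) + 1^(5/2) = 13003 + 1 = 13004)
((9*58 - 54) + c) - 897 = ((9*58 - 54) + 13004) - 897 = ((522 - 54) + 13004) - 897 = (468 + 13004) - 897 = 13472 - 897 = 12575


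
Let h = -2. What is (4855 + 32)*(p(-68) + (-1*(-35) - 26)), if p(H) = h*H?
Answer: 708615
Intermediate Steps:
p(H) = -2*H
(4855 + 32)*(p(-68) + (-1*(-35) - 26)) = (4855 + 32)*(-2*(-68) + (-1*(-35) - 26)) = 4887*(136 + (35 - 26)) = 4887*(136 + 9) = 4887*145 = 708615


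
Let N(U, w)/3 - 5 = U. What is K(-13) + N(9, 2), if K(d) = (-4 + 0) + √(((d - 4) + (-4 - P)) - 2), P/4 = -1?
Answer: 38 + I*√19 ≈ 38.0 + 4.3589*I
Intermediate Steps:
P = -4 (P = 4*(-1) = -4)
N(U, w) = 15 + 3*U
K(d) = -4 + √(-6 + d) (K(d) = (-4 + 0) + √(((d - 4) + (-4 - 1*(-4))) - 2) = -4 + √(((-4 + d) + (-4 + 4)) - 2) = -4 + √(((-4 + d) + 0) - 2) = -4 + √((-4 + d) - 2) = -4 + √(-6 + d))
K(-13) + N(9, 2) = (-4 + √(-6 - 13)) + (15 + 3*9) = (-4 + √(-19)) + (15 + 27) = (-4 + I*√19) + 42 = 38 + I*√19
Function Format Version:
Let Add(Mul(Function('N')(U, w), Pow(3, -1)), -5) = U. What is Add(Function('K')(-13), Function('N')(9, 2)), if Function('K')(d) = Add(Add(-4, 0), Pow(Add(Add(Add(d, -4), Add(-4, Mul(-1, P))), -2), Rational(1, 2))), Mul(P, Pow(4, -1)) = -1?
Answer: Add(38, Mul(I, Pow(19, Rational(1, 2)))) ≈ Add(38.000, Mul(4.3589, I))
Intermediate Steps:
P = -4 (P = Mul(4, -1) = -4)
Function('N')(U, w) = Add(15, Mul(3, U))
Function('K')(d) = Add(-4, Pow(Add(-6, d), Rational(1, 2))) (Function('K')(d) = Add(Add(-4, 0), Pow(Add(Add(Add(d, -4), Add(-4, Mul(-1, -4))), -2), Rational(1, 2))) = Add(-4, Pow(Add(Add(Add(-4, d), Add(-4, 4)), -2), Rational(1, 2))) = Add(-4, Pow(Add(Add(Add(-4, d), 0), -2), Rational(1, 2))) = Add(-4, Pow(Add(Add(-4, d), -2), Rational(1, 2))) = Add(-4, Pow(Add(-6, d), Rational(1, 2))))
Add(Function('K')(-13), Function('N')(9, 2)) = Add(Add(-4, Pow(Add(-6, -13), Rational(1, 2))), Add(15, Mul(3, 9))) = Add(Add(-4, Pow(-19, Rational(1, 2))), Add(15, 27)) = Add(Add(-4, Mul(I, Pow(19, Rational(1, 2)))), 42) = Add(38, Mul(I, Pow(19, Rational(1, 2))))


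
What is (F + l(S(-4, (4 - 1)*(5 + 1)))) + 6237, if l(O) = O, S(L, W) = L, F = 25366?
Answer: 31599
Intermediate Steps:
(F + l(S(-4, (4 - 1)*(5 + 1)))) + 6237 = (25366 - 4) + 6237 = 25362 + 6237 = 31599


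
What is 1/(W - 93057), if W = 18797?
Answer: -1/74260 ≈ -1.3466e-5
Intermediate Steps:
1/(W - 93057) = 1/(18797 - 93057) = 1/(-74260) = -1/74260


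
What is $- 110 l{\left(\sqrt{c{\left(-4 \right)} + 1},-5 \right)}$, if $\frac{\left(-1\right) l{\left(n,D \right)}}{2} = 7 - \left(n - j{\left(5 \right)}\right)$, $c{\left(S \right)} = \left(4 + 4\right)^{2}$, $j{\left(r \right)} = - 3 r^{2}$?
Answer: $-14960 - 220 \sqrt{65} \approx -16734.0$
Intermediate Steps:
$c{\left(S \right)} = 64$ ($c{\left(S \right)} = 8^{2} = 64$)
$l{\left(n,D \right)} = 136 + 2 n$ ($l{\left(n,D \right)} = - 2 \left(7 - \left(n - - 3 \cdot 5^{2}\right)\right) = - 2 \left(7 - \left(n - \left(-3\right) 25\right)\right) = - 2 \left(7 - \left(n - -75\right)\right) = - 2 \left(7 - \left(n + 75\right)\right) = - 2 \left(7 - \left(75 + n\right)\right) = - 2 \left(-68 - n\right) = 136 + 2 n$)
$- 110 l{\left(\sqrt{c{\left(-4 \right)} + 1},-5 \right)} = - 110 \left(136 + 2 \sqrt{64 + 1}\right) = - 110 \left(136 + 2 \sqrt{65}\right) = -14960 - 220 \sqrt{65}$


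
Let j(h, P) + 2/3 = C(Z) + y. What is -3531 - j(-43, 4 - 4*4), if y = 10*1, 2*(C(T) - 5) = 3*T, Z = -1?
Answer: -21263/6 ≈ -3543.8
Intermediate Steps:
C(T) = 5 + 3*T/2 (C(T) = 5 + (3*T)/2 = 5 + 3*T/2)
y = 10
j(h, P) = 77/6 (j(h, P) = -⅔ + ((5 + (3/2)*(-1)) + 10) = -⅔ + ((5 - 3/2) + 10) = -⅔ + (7/2 + 10) = -⅔ + 27/2 = 77/6)
-3531 - j(-43, 4 - 4*4) = -3531 - 1*77/6 = -3531 - 77/6 = -21263/6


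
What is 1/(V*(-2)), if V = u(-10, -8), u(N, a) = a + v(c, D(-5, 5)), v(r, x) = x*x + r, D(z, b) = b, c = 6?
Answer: -1/46 ≈ -0.021739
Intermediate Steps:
v(r, x) = r + x² (v(r, x) = x² + r = r + x²)
u(N, a) = 31 + a (u(N, a) = a + (6 + 5²) = a + (6 + 25) = a + 31 = 31 + a)
V = 23 (V = 31 - 8 = 23)
1/(V*(-2)) = 1/(23*(-2)) = 1/(-46) = -1/46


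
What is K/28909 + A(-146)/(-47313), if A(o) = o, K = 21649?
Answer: 1028499851/1367771517 ≈ 0.75195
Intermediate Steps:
K/28909 + A(-146)/(-47313) = 21649/28909 - 146/(-47313) = 21649*(1/28909) - 146*(-1/47313) = 21649/28909 + 146/47313 = 1028499851/1367771517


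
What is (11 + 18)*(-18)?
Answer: -522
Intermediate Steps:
(11 + 18)*(-18) = 29*(-18) = -522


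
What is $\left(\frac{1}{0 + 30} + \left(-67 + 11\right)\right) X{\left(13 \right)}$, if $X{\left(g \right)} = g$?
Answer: $- \frac{21827}{30} \approx -727.57$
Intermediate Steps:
$\left(\frac{1}{0 + 30} + \left(-67 + 11\right)\right) X{\left(13 \right)} = \left(\frac{1}{0 + 30} + \left(-67 + 11\right)\right) 13 = \left(\frac{1}{30} - 56\right) 13 = \left(- \frac{1679}{30}\right) 13 = - \frac{21827}{30}$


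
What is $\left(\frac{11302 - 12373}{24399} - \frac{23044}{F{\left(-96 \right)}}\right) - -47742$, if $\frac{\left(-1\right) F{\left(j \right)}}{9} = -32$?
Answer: $\frac{9303229825}{195192} \approx 47662.0$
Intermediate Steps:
$F{\left(j \right)} = 288$ ($F{\left(j \right)} = \left(-9\right) \left(-32\right) = 288$)
$\left(\frac{11302 - 12373}{24399} - \frac{23044}{F{\left(-96 \right)}}\right) - -47742 = \left(\frac{11302 - 12373}{24399} - \frac{23044}{288}\right) - -47742 = \left(\left(11302 - 12373\right) \frac{1}{24399} - \frac{5761}{72}\right) + 47742 = \left(\left(-1071\right) \frac{1}{24399} - \frac{5761}{72}\right) + 47742 = \left(- \frac{119}{2711} - \frac{5761}{72}\right) + 47742 = - \frac{15626639}{195192} + 47742 = \frac{9303229825}{195192}$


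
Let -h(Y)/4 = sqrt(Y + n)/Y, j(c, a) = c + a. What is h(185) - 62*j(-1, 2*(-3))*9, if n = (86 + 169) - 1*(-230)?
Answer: 3906 - 4*sqrt(670)/185 ≈ 3905.4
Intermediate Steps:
j(c, a) = a + c
n = 485 (n = 255 + 230 = 485)
h(Y) = -4*sqrt(485 + Y)/Y (h(Y) = -4*sqrt(Y + 485)/Y = -4*sqrt(485 + Y)/Y)
h(185) - 62*j(-1, 2*(-3))*9 = -4*sqrt(485 + 185)/185 - 62*(2*(-3) - 1)*9 = -4*1/185*sqrt(670) - 62*(-6 - 1)*9 = -4*sqrt(670)/185 - 62*(-7)*9 = -4*sqrt(670)/185 + 434*9 = -4*sqrt(670)/185 + 3906 = 3906 - 4*sqrt(670)/185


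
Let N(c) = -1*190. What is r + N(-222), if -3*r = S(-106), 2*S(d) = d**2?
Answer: -6188/3 ≈ -2062.7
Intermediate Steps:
S(d) = d**2/2
N(c) = -190
r = -5618/3 (r = -(-106)**2/6 = -11236/6 = -1/3*5618 = -5618/3 ≈ -1872.7)
r + N(-222) = -5618/3 - 190 = -6188/3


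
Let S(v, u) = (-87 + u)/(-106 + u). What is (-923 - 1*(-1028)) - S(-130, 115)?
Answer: 917/9 ≈ 101.89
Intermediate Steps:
S(v, u) = (-87 + u)/(-106 + u)
(-923 - 1*(-1028)) - S(-130, 115) = (-923 - 1*(-1028)) - (-87 + 115)/(-106 + 115) = (-923 + 1028) - 28/9 = 105 - 28/9 = 917/9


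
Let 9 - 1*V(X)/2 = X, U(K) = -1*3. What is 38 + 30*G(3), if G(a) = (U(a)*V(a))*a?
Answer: -3202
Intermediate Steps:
U(K) = -3
V(X) = 18 - 2*X
G(a) = a*(-54 + 6*a) (G(a) = (-3*(18 - 2*a))*a = (-54 + 6*a)*a = a*(-54 + 6*a))
38 + 30*G(3) = 38 + 30*(6*3*(-9 + 3)) = 38 + 30*(6*3*(-6)) = 38 + 30*(-108) = 38 - 3240 = -3202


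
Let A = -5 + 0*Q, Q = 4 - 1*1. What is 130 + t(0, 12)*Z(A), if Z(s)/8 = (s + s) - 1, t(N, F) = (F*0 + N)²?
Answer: 130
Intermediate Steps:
Q = 3 (Q = 4 - 1 = 3)
A = -5 (A = -5 + 0*3 = -5 + 0 = -5)
t(N, F) = N² (t(N, F) = (0 + N)² = N²)
Z(s) = -8 + 16*s (Z(s) = 8*((s + s) - 1) = 8*(2*s - 1) = 8*(-1 + 2*s) = -8 + 16*s)
130 + t(0, 12)*Z(A) = 130 + 0²*(-8 + 16*(-5)) = 130 + 0*(-8 - 80) = 130 + 0*(-88) = 130 + 0 = 130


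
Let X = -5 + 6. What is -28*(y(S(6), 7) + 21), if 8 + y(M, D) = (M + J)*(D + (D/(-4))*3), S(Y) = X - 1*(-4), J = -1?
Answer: -560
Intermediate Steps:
X = 1
S(Y) = 5 (S(Y) = 1 - 1*(-4) = 1 + 4 = 5)
y(M, D) = -8 + D*(-1 + M)/4 (y(M, D) = -8 + (M - 1)*(D + (D/(-4))*3) = -8 + (-1 + M)*(D + (D*(-¼))*3) = -8 + (-1 + M)*(D - D/4*3) = -8 + (-1 + M)*(D - 3*D/4) = -8 + (-1 + M)*(D/4) = -8 + D*(-1 + M)/4)
-28*(y(S(6), 7) + 21) = -28*((-8 - ¼*7 + (¼)*7*5) + 21) = -28*((-8 - 7/4 + 35/4) + 21) = -28*(-1 + 21) = -28*20 = -560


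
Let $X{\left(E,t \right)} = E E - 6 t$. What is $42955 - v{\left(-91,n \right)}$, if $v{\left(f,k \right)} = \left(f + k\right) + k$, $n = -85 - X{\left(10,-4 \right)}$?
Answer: $43464$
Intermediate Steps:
$X{\left(E,t \right)} = E^{2} - 6 t$
$n = -209$ ($n = -85 - \left(10^{2} - -24\right) = -85 - \left(100 + 24\right) = -85 - 124 = -209$)
$v{\left(f,k \right)} = f + 2 k$
$42955 - v{\left(-91,n \right)} = 42955 - \left(-91 + 2 \left(-209\right)\right) = 42955 - \left(-91 - 418\right) = 42955 - -509 = 42955 + 509 = 43464$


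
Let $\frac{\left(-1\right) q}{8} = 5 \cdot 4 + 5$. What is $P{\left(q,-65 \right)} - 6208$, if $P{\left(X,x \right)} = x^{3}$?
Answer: $-280833$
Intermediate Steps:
$q = -200$ ($q = - 8 \left(5 \cdot 4 + 5\right) = - 8 \left(20 + 5\right) = \left(-8\right) 25 = -200$)
$P{\left(q,-65 \right)} - 6208 = \left(-65\right)^{3} - 6208 = -274625 - 6208 = -280833$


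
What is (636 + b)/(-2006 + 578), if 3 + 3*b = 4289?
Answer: -3097/2142 ≈ -1.4458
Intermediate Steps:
b = 4286/3 (b = -1 + (⅓)*4289 = -1 + 4289/3 = 4286/3 ≈ 1428.7)
(636 + b)/(-2006 + 578) = (636 + 4286/3)/(-2006 + 578) = (6194/3)/(-1428) = (6194/3)*(-1/1428) = -3097/2142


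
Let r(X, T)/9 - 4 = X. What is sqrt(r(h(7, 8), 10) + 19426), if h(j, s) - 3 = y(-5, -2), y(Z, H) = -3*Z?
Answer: 2*sqrt(4906) ≈ 140.09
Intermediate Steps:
h(j, s) = 18 (h(j, s) = 3 - 3*(-5) = 3 + 15 = 18)
r(X, T) = 36 + 9*X
sqrt(r(h(7, 8), 10) + 19426) = sqrt((36 + 9*18) + 19426) = sqrt((36 + 162) + 19426) = sqrt(198 + 19426) = sqrt(19624) = 2*sqrt(4906)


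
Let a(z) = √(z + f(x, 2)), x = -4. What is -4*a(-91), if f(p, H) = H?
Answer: -4*I*√89 ≈ -37.736*I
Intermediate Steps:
a(z) = √(2 + z) (a(z) = √(z + 2) = √(2 + z))
-4*a(-91) = -4*√(2 - 91) = -4*I*√89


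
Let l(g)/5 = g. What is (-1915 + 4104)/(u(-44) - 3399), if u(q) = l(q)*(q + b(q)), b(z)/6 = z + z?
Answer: 199/11131 ≈ 0.017878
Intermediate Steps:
b(z) = 12*z (b(z) = 6*(z + z) = 6*(2*z) = 12*z)
l(g) = 5*g
u(q) = 65*q² (u(q) = (5*q)*(q + 12*q) = (5*q)*(13*q) = 65*q²)
(-1915 + 4104)/(u(-44) - 3399) = (-1915 + 4104)/(65*(-44)² - 3399) = 2189/(65*1936 - 3399) = 2189/(125840 - 3399) = 2189/122441 = 2189*(1/122441) = 199/11131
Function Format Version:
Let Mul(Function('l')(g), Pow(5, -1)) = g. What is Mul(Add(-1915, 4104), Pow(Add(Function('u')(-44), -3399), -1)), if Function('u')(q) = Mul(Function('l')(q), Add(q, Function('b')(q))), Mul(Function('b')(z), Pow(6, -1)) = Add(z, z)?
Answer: Rational(199, 11131) ≈ 0.017878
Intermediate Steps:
Function('b')(z) = Mul(12, z) (Function('b')(z) = Mul(6, Add(z, z)) = Mul(6, Mul(2, z)) = Mul(12, z))
Function('l')(g) = Mul(5, g)
Function('u')(q) = Mul(65, Pow(q, 2)) (Function('u')(q) = Mul(Mul(5, q), Add(q, Mul(12, q))) = Mul(Mul(5, q), Mul(13, q)) = Mul(65, Pow(q, 2)))
Mul(Add(-1915, 4104), Pow(Add(Function('u')(-44), -3399), -1)) = Mul(Add(-1915, 4104), Pow(Add(Mul(65, Pow(-44, 2)), -3399), -1)) = Mul(2189, Pow(Add(Mul(65, 1936), -3399), -1)) = Mul(2189, Pow(Add(125840, -3399), -1)) = Mul(2189, Pow(122441, -1)) = Mul(2189, Rational(1, 122441)) = Rational(199, 11131)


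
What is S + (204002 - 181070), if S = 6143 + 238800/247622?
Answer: 3599924225/123811 ≈ 29076.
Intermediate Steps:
S = 760690373/123811 (S = 6143 + 238800*(1/247622) = 6143 + 119400/123811 = 760690373/123811 ≈ 6144.0)
S + (204002 - 181070) = 760690373/123811 + (204002 - 181070) = 760690373/123811 + 22932 = 3599924225/123811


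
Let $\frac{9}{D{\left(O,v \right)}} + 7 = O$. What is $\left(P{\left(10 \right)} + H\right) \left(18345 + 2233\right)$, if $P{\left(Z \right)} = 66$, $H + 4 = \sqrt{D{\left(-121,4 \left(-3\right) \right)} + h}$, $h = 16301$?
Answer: $1275836 + \frac{10289 \sqrt{4173038}}{8} \approx 3.9031 \cdot 10^{6}$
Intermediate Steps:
$D{\left(O,v \right)} = \frac{9}{-7 + O}$
$H = -4 + \frac{\sqrt{4173038}}{16}$ ($H = -4 + \sqrt{\frac{9}{-7 - 121} + 16301} = -4 + \sqrt{\frac{9}{-128} + 16301} = -4 + \sqrt{9 \left(- \frac{1}{128}\right) + 16301} = -4 + \sqrt{- \frac{9}{128} + 16301} = -4 + \sqrt{\frac{2086519}{128}} = -4 + \frac{\sqrt{4173038}}{16} \approx 123.68$)
$\left(P{\left(10 \right)} + H\right) \left(18345 + 2233\right) = \left(66 - \left(4 - \frac{\sqrt{4173038}}{16}\right)\right) \left(18345 + 2233\right) = \left(62 + \frac{\sqrt{4173038}}{16}\right) 20578 = 1275836 + \frac{10289 \sqrt{4173038}}{8}$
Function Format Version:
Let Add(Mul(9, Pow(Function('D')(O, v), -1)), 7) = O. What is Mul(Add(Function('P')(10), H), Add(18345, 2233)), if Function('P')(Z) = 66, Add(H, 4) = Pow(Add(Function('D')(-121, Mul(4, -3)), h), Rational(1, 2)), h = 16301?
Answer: Add(1275836, Mul(Rational(10289, 8), Pow(4173038, Rational(1, 2)))) ≈ 3.9031e+6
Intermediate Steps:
Function('D')(O, v) = Mul(9, Pow(Add(-7, O), -1))
H = Add(-4, Mul(Rational(1, 16), Pow(4173038, Rational(1, 2)))) (H = Add(-4, Pow(Add(Mul(9, Pow(Add(-7, -121), -1)), 16301), Rational(1, 2))) = Add(-4, Pow(Add(Mul(9, Pow(-128, -1)), 16301), Rational(1, 2))) = Add(-4, Pow(Add(Mul(9, Rational(-1, 128)), 16301), Rational(1, 2))) = Add(-4, Pow(Add(Rational(-9, 128), 16301), Rational(1, 2))) = Add(-4, Pow(Rational(2086519, 128), Rational(1, 2))) = Add(-4, Mul(Rational(1, 16), Pow(4173038, Rational(1, 2)))) ≈ 123.68)
Mul(Add(Function('P')(10), H), Add(18345, 2233)) = Mul(Add(66, Add(-4, Mul(Rational(1, 16), Pow(4173038, Rational(1, 2))))), Add(18345, 2233)) = Mul(Add(62, Mul(Rational(1, 16), Pow(4173038, Rational(1, 2)))), 20578) = Add(1275836, Mul(Rational(10289, 8), Pow(4173038, Rational(1, 2))))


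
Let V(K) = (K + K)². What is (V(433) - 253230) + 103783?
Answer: 600509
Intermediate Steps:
V(K) = 4*K² (V(K) = (2*K)² = 4*K²)
(V(433) - 253230) + 103783 = (4*433² - 253230) + 103783 = (4*187489 - 253230) + 103783 = (749956 - 253230) + 103783 = 496726 + 103783 = 600509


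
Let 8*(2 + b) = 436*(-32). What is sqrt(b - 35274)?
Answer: 2*I*sqrt(9255) ≈ 192.41*I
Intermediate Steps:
b = -1746 (b = -2 + (436*(-32))/8 = -2 + (1/8)*(-13952) = -2 - 1744 = -1746)
sqrt(b - 35274) = sqrt(-1746 - 35274) = sqrt(-37020) = 2*I*sqrt(9255)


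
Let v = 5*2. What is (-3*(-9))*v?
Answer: 270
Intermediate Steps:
v = 10
(-3*(-9))*v = -3*(-9)*10 = 27*10 = 270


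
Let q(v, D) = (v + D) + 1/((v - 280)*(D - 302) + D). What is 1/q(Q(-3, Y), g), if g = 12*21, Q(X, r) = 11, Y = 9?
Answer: 13702/3603627 ≈ 0.0038023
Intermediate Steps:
g = 252
q(v, D) = D + v + 1/(D + (-302 + D)*(-280 + v)) (q(v, D) = (D + v) + 1/((-280 + v)*(-302 + D) + D) = (D + v) + 1/((-302 + D)*(-280 + v) + D) = (D + v) + 1/(D + (-302 + D)*(-280 + v)) = D + v + 1/(D + (-302 + D)*(-280 + v)))
1/q(Q(-3, Y), g) = 1/((1 - 302*11**2 - 279*252**2 + 84560*252 + 84560*11 + 252*11**2 + 11*252**2 - 581*252*11)/(84560 - 302*11 - 279*252 + 252*11)) = 1/((1 - 302*121 - 279*63504 + 21309120 + 930160 + 252*121 + 11*63504 - 1610532)/(84560 - 3322 - 70308 + 2772)) = 1/((1 - 36542 - 17717616 + 21309120 + 930160 + 30492 + 698544 - 1610532)/13702) = 1/((1/13702)*3603627) = 1/(3603627/13702) = 13702/3603627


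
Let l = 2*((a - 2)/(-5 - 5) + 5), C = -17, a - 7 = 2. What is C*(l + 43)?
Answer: -4386/5 ≈ -877.20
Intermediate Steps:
a = 9 (a = 7 + 2 = 9)
l = 43/5 (l = 2*((9 - 2)/(-5 - 5) + 5) = 2*(7/(-10) + 5) = 2*(7*(-⅒) + 5) = 2*(-7/10 + 5) = 2*(43/10) = 43/5 ≈ 8.6000)
C*(l + 43) = -17*(43/5 + 43) = -17*258/5 = -4386/5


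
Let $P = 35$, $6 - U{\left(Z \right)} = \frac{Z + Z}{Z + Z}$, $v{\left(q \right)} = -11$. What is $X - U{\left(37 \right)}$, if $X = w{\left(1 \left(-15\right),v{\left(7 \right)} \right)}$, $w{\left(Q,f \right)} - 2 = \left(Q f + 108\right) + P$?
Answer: $305$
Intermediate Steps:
$U{\left(Z \right)} = 5$ ($U{\left(Z \right)} = 6 - \frac{Z + Z}{Z + Z} = 6 - \frac{2 Z}{2 Z} = 6 - 2 Z \frac{1}{2 Z} = 6 - 1 = 5$)
$w{\left(Q,f \right)} = 145 + Q f$ ($w{\left(Q,f \right)} = 2 + \left(\left(Q f + 108\right) + 35\right) = 2 + \left(\left(108 + Q f\right) + 35\right) = 2 + \left(143 + Q f\right) = 145 + Q f$)
$X = 310$ ($X = 145 + 1 \left(-15\right) \left(-11\right) = 145 - -165 = 145 + 165 = 310$)
$X - U{\left(37 \right)} = 310 - 5 = 305$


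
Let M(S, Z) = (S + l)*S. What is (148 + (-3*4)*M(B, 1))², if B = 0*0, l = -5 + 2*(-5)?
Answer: 21904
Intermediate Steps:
l = -15 (l = -5 - 10 = -15)
B = 0
M(S, Z) = S*(-15 + S) (M(S, Z) = (S - 15)*S = (-15 + S)*S = S*(-15 + S))
(148 + (-3*4)*M(B, 1))² = (148 + (-3*4)*(0*(-15 + 0)))² = (148 - 0*(-15))² = (148 - 12*0)² = (148 + 0)² = 148² = 21904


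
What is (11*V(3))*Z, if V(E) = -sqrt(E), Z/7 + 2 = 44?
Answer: -3234*sqrt(3) ≈ -5601.5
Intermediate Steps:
Z = 294 (Z = -14 + 7*44 = -14 + 308 = 294)
(11*V(3))*Z = (11*(-sqrt(3)))*294 = -11*sqrt(3)*294 = -3234*sqrt(3)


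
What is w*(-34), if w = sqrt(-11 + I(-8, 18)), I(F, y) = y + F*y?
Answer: -34*I*sqrt(137) ≈ -397.96*I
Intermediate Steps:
w = I*sqrt(137) (w = sqrt(-11 + 18*(1 - 8)) = sqrt(-11 + 18*(-7)) = sqrt(-11 - 126) = sqrt(-137) = I*sqrt(137) ≈ 11.705*I)
w*(-34) = (I*sqrt(137))*(-34) = -34*I*sqrt(137)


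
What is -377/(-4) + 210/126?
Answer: 1151/12 ≈ 95.917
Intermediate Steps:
-377/(-4) + 210/126 = -377*(-¼) + 210*(1/126) = 377/4 + 5/3 = 1151/12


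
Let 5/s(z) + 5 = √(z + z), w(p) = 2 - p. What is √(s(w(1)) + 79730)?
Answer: √(79730 - 5/(5 - √2)) ≈ 282.36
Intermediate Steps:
s(z) = 5/(-5 + √2*√z) (s(z) = 5/(-5 + √(z + z)) = 5/(-5 + √(2*z)) = 5/(-5 + √2*√z))
√(s(w(1)) + 79730) = √(5/(-5 + √2*√(2 - 1*1)) + 79730) = √(5/(-5 + √2*√(2 - 1)) + 79730) = √(5/(-5 + √2*√1) + 79730) = √(5/(-5 + √2*1) + 79730) = √(5/(-5 + √2) + 79730) = √(79730 + 5/(-5 + √2))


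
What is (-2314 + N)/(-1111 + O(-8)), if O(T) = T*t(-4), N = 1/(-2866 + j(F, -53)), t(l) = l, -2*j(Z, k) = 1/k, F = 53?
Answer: 702981736/327794805 ≈ 2.1446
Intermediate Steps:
j(Z, k) = -1/(2*k)
N = -106/303795 (N = 1/(-2866 - ½/(-53)) = 1/(-2866 - ½*(-1/53)) = 1/(-2866 + 1/106) = 1/(-303795/106) = -106/303795 ≈ -0.00034892)
O(T) = -4*T (O(T) = T*(-4) = -4*T)
(-2314 + N)/(-1111 + O(-8)) = (-2314 - 106/303795)/(-1111 - 4*(-8)) = -702981736/(303795*(-1111 + 32)) = -702981736/303795/(-1079) = -702981736/303795*(-1/1079) = 702981736/327794805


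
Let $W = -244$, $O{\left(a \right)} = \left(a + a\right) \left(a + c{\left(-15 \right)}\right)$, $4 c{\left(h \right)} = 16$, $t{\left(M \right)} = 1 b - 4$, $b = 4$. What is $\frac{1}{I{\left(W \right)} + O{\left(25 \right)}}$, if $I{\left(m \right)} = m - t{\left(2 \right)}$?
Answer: $\frac{1}{1206} \approx 0.00082919$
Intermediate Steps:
$t{\left(M \right)} = 0$ ($t{\left(M \right)} = 1 \cdot 4 - 4 = 4 - 4 = 0$)
$c{\left(h \right)} = 4$ ($c{\left(h \right)} = \frac{1}{4} \cdot 16 = 4$)
$O{\left(a \right)} = 2 a \left(4 + a\right)$ ($O{\left(a \right)} = \left(a + a\right) \left(a + 4\right) = 2 a \left(4 + a\right)$)
$I{\left(m \right)} = m$ ($I{\left(m \right)} = m - 0 = m + 0 = m$)
$\frac{1}{I{\left(W \right)} + O{\left(25 \right)}} = \frac{1}{-244 + 2 \cdot 25 \left(4 + 25\right)} = \frac{1}{-244 + 2 \cdot 25 \cdot 29} = \frac{1}{-244 + 1450} = \frac{1}{1206}$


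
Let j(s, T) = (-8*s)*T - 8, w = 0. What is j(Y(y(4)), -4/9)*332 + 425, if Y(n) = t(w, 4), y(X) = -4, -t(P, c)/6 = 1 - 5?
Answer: 78299/3 ≈ 26100.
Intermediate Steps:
t(P, c) = 24 (t(P, c) = -6*(1 - 5) = -6*(-4) = 24)
Y(n) = 24
j(s, T) = -8 - 8*T*s (j(s, T) = -8*T*s - 8 = -8 - 8*T*s)
j(Y(y(4)), -4/9)*332 + 425 = (-8 - 8*(-4/9)*24)*332 + 425 = (-8 + 256/3)*332 + 425 = (232/3)*332 + 425 = 77024/3 + 425 = 78299/3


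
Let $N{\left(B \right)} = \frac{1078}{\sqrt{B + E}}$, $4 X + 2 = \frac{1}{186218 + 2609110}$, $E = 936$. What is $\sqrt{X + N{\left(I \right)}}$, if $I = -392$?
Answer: $\frac{7 \sqrt{-160020177115 + 2536790908608 \sqrt{34}}}{3960048} \approx 6.7616$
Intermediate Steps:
$X = - \frac{5590655}{11181312}$ ($X = - \frac{1}{2} + \frac{1}{4 \left(186218 + 2609110\right)} = - \frac{1}{2} + \frac{1}{4 \cdot 2795328} = - \frac{1}{2} + \frac{1}{4} \cdot \frac{1}{2795328} = - \frac{1}{2} + \frac{1}{11181312} = - \frac{5590655}{11181312} \approx -0.5$)
$N{\left(B \right)} = \frac{1078}{\sqrt{936 + B}}$ ($N{\left(B \right)} = \frac{1078}{\sqrt{B + 936}} = \frac{1078}{\sqrt{936 + B}}$)
$\sqrt{X + N{\left(I \right)}} = \sqrt{- \frac{5590655}{11181312} + \frac{1078}{\sqrt{936 - 392}}} = \sqrt{- \frac{5590655}{11181312} + \frac{1078}{4 \sqrt{34}}} = \sqrt{- \frac{5590655}{11181312} + 1078 \frac{\sqrt{34}}{136}} = \sqrt{- \frac{5590655}{11181312} + \frac{539 \sqrt{34}}{68}}$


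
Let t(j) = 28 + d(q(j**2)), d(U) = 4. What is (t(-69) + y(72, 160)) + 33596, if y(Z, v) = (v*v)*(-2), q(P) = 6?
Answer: -17572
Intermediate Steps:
y(Z, v) = -2*v**2 (y(Z, v) = v**2*(-2) = -2*v**2)
t(j) = 32 (t(j) = 28 + 4 = 32)
(t(-69) + y(72, 160)) + 33596 = (32 - 2*160**2) + 33596 = (32 - 2*25600) + 33596 = (32 - 51200) + 33596 = -51168 + 33596 = -17572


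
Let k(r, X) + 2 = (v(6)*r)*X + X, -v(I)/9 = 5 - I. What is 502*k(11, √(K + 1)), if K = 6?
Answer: -1004 + 50200*√7 ≈ 1.3181e+5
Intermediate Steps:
v(I) = -45 + 9*I (v(I) = -9*(5 - I) = -45 + 9*I)
k(r, X) = -2 + X + 9*X*r (k(r, X) = -2 + (((-45 + 9*6)*r)*X + X) = -2 + (((-45 + 54)*r)*X + X) = -2 + ((9*r)*X + X) = -2 + (9*X*r + X) = -2 + (X + 9*X*r) = -2 + X + 9*X*r)
502*k(11, √(K + 1)) = 502*(-2 + √(6 + 1) + 9*√(6 + 1)*11) = 502*(-2 + √7 + 9*√7*11) = 502*(-2 + √7 + 99*√7) = 502*(-2 + 100*√7) = -1004 + 50200*√7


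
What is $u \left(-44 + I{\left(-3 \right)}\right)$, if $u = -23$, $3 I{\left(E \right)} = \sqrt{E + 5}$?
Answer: $1012 - \frac{23 \sqrt{2}}{3} \approx 1001.2$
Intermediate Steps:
$I{\left(E \right)} = \frac{\sqrt{5 + E}}{3}$ ($I{\left(E \right)} = \frac{\sqrt{E + 5}}{3} = \frac{\sqrt{5 + E}}{3}$)
$u \left(-44 + I{\left(-3 \right)}\right) = - 23 \left(-44 + \frac{\sqrt{5 - 3}}{3}\right) = - 23 \left(-44 + \frac{\sqrt{2}}{3}\right) = 1012 - \frac{23 \sqrt{2}}{3}$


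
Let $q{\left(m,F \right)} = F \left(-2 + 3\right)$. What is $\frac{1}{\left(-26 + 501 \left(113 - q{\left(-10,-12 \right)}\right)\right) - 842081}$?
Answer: $- \frac{1}{779482} \approx -1.2829 \cdot 10^{-6}$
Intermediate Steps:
$q{\left(m,F \right)} = F$ ($q{\left(m,F \right)} = F 1 = F$)
$\frac{1}{\left(-26 + 501 \left(113 - q{\left(-10,-12 \right)}\right)\right) - 842081} = \frac{1}{\left(-26 + 501 \left(113 - -12\right)\right) - 842081} = \frac{1}{\left(-26 + 501 \left(113 + 12\right)\right) - 842081} = \frac{1}{\left(-26 + 501 \cdot 125\right) - 842081} = \frac{1}{\left(-26 + 62625\right) - 842081} = \frac{1}{62599 - 842081} = \frac{1}{-779482} = - \frac{1}{779482}$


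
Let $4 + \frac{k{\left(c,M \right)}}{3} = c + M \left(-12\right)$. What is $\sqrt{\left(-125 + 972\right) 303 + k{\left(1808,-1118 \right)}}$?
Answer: $3 \sqrt{33589} \approx 549.82$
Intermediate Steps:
$k{\left(c,M \right)} = -12 - 36 M + 3 c$ ($k{\left(c,M \right)} = -12 + 3 \left(c + M \left(-12\right)\right) = -12 + 3 \left(c - 12 M\right) = -12 - \left(- 3 c + 36 M\right) = -12 - 36 M + 3 c$)
$\sqrt{\left(-125 + 972\right) 303 + k{\left(1808,-1118 \right)}} = \sqrt{\left(-125 + 972\right) 303 - -45660} = \sqrt{847 \cdot 303 + \left(-12 + 40248 + 5424\right)} = \sqrt{256641 + 45660} = \sqrt{302301} = 3 \sqrt{33589}$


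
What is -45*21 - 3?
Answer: -948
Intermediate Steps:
-45*21 - 3 = -945 - 3 = -948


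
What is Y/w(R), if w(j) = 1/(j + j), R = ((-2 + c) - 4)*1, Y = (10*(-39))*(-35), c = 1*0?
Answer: -163800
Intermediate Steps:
c = 0
Y = 13650 (Y = -390*(-35) = 13650)
R = -6 (R = ((-2 + 0) - 4)*1 = (-2 - 4)*1 = -6*1 = -6)
w(j) = 1/(2*j)
Y/w(R) = 13650/(((1/2)/(-6))) = 13650/(((1/2)*(-1/6))) = 13650/(-1/12) = 13650*(-12) = -163800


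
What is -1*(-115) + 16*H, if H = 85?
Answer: 1475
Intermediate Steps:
-1*(-115) + 16*H = -1*(-115) + 16*85 = 115 + 1360 = 1475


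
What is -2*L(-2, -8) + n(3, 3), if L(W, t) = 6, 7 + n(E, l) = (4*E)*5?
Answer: 41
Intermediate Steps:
n(E, l) = -7 + 20*E (n(E, l) = -7 + (4*E)*5 = -7 + 20*E)
-2*L(-2, -8) + n(3, 3) = -2*6 + (-7 + 20*3) = -12 + (-7 + 60) = -12 + 53 = 41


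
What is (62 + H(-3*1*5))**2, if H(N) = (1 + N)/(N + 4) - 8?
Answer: 369664/121 ≈ 3055.1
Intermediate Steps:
H(N) = -8 + (1 + N)/(4 + N) (H(N) = (1 + N)/(4 + N) - 8 = -8 + (1 + N)/(4 + N))
(62 + H(-3*1*5))**2 = (62 + (-31 - 7*(-3*1)*5)/(4 - 3*1*5))**2 = (62 + (-31 - (-21)*5)/(4 - 3*5))**2 = (62 + (-31 - 7*(-15))/(4 - 15))**2 = (62 + (-31 + 105)/(-11))**2 = (62 - 1/11*74)**2 = (62 - 74/11)**2 = (608/11)**2 = 369664/121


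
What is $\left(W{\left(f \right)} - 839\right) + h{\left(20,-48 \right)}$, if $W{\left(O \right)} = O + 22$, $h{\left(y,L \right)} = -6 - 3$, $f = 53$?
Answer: $-773$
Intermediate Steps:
$h{\left(y,L \right)} = -9$ ($h{\left(y,L \right)} = -6 - 3 = -9$)
$W{\left(O \right)} = 22 + O$
$\left(W{\left(f \right)} - 839\right) + h{\left(20,-48 \right)} = \left(\left(22 + 53\right) - 839\right) - 9 = \left(75 - 839\right) - 9 = -764 - 9 = -773$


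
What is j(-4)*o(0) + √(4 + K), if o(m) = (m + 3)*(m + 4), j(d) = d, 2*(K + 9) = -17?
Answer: -48 + 3*I*√6/2 ≈ -48.0 + 3.6742*I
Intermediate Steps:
K = -35/2 (K = -9 + (½)*(-17) = -9 - 17/2 = -35/2 ≈ -17.500)
o(m) = (3 + m)*(4 + m)
j(-4)*o(0) + √(4 + K) = -4*(12 + 0² + 7*0) + √(4 - 35/2) = -4*(12 + 0 + 0) + √(-27/2) = -4*12 + 3*I*√6/2 = -48 + 3*I*√6/2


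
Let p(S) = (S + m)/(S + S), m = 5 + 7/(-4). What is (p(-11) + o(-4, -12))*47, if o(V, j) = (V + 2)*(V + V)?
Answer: 67633/88 ≈ 768.56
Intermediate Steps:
m = 13/4 (m = 5 + 7*(-¼) = 5 - 7/4 = 13/4 ≈ 3.2500)
p(S) = (13/4 + S)/(2*S) (p(S) = (S + 13/4)/(S + S) = (13/4 + S)/((2*S)) = (13/4 + S)*(1/(2*S)) = (13/4 + S)/(2*S))
o(V, j) = 2*V*(2 + V) (o(V, j) = (2 + V)*(2*V) = 2*V*(2 + V))
(p(-11) + o(-4, -12))*47 = ((⅛)*(13 + 4*(-11))/(-11) + 2*(-4)*(2 - 4))*47 = ((⅛)*(-1/11)*(13 - 44) + 2*(-4)*(-2))*47 = ((⅛)*(-1/11)*(-31) + 16)*47 = (31/88 + 16)*47 = (1439/88)*47 = 67633/88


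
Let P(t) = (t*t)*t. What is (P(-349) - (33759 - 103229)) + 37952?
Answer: -42401127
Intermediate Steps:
P(t) = t³ (P(t) = t²*t = t³)
(P(-349) - (33759 - 103229)) + 37952 = ((-349)³ - (33759 - 103229)) + 37952 = (-42508549 - 1*(-69470)) + 37952 = (-42508549 + 69470) + 37952 = -42439079 + 37952 = -42401127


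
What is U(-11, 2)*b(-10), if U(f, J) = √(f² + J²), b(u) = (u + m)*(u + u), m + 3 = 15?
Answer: -200*√5 ≈ -447.21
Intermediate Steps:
m = 12 (m = -3 + 15 = 12)
b(u) = 2*u*(12 + u) (b(u) = (u + 12)*(u + u) = (12 + u)*(2*u) = 2*u*(12 + u))
U(f, J) = √(J² + f²)
U(-11, 2)*b(-10) = √(2² + (-11)²)*(2*(-10)*(12 - 10)) = √(4 + 121)*(2*(-10)*2) = √125*(-40) = (5*√5)*(-40) = -200*√5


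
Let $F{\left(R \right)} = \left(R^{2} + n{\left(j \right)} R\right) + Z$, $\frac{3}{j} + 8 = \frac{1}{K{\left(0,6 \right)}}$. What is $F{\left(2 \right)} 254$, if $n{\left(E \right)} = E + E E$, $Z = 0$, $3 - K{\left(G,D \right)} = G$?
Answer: $\frac{473456}{529} \approx 895.0$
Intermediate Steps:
$K{\left(G,D \right)} = 3 - G$
$j = - \frac{9}{23}$ ($j = \frac{3}{-8 + \frac{1}{3 - 0}} = \frac{3}{-8 + \frac{1}{3 + 0}} = \frac{3}{-8 + \frac{1}{3}} = \frac{3}{- \frac{23}{3}} = 3 \left(- \frac{3}{23}\right) = - \frac{9}{23} \approx -0.3913$)
$n{\left(E \right)} = E + E^{2}$
$F{\left(R \right)} = R^{2} - \frac{126 R}{529}$ ($F{\left(R \right)} = \left(R^{2} + - \frac{9 \left(1 - \frac{9}{23}\right)}{23} R\right) + 0 = \left(R^{2} + \left(- \frac{9}{23}\right) \frac{14}{23} R\right) + 0 = \left(R^{2} - \frac{126 R}{529}\right) + 0 = R^{2} - \frac{126 R}{529}$)
$F{\left(2 \right)} 254 = \frac{1}{529} \cdot 2 \left(-126 + 529 \cdot 2\right) 254 = \frac{1}{529} \cdot 2 \left(-126 + 1058\right) 254 = \frac{1}{529} \cdot 2 \cdot 932 \cdot 254 = \frac{1864}{529} \cdot 254 = \frac{473456}{529}$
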